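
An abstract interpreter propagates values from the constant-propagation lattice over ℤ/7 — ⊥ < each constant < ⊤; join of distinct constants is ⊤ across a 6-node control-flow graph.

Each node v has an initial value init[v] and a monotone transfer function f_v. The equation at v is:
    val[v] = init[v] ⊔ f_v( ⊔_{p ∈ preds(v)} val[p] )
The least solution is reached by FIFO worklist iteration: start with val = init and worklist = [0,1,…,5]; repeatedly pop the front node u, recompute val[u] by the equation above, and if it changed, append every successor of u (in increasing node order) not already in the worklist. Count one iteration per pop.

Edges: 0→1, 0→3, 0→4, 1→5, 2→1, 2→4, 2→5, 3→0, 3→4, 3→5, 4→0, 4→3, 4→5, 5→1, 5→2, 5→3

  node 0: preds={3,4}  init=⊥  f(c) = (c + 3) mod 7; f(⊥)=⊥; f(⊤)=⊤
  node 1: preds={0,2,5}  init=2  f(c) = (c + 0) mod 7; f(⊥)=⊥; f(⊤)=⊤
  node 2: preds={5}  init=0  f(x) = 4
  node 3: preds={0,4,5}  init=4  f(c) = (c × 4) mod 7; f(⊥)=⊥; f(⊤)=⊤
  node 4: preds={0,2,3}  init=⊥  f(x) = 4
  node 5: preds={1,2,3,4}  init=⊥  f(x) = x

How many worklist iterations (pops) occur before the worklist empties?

Iteration log — 12 steps:
  step 1. node 0  ⊔preds=4  new=0  old=⊥  +wl: 
  step 2. node 1  ⊔preds=0  new=⊤  old=2  +wl: 
  step 3. node 2  ⊔preds=⊥  new=⊤  old=0  +wl: 1
  step 4. node 3  ⊔preds=0  new=⊤  old=4  +wl: 0
  step 5. node 4  ⊔preds=⊤  new=4  old=⊥  +wl: 3
  step 6. node 5  ⊔preds=⊤  new=⊤  old=⊥  +wl: 2
  step 7. node 1  ⊔preds=⊤  new=⊤  stable
  step 8. node 0  ⊔preds=⊤  new=⊤  old=0  +wl: 1,4
  step 9. node 3  ⊔preds=⊤  new=⊤  stable
  step 10. node 2  ⊔preds=⊤  new=⊤  stable
  step 11. node 1  ⊔preds=⊤  new=⊤  stable
  step 12. node 4  ⊔preds=⊤  new=4  stable

Least fixpoint reached:
  node 0: ⊤
  node 1: ⊤
  node 2: ⊤
  node 3: ⊤
  node 4: 4
  node 5: ⊤

12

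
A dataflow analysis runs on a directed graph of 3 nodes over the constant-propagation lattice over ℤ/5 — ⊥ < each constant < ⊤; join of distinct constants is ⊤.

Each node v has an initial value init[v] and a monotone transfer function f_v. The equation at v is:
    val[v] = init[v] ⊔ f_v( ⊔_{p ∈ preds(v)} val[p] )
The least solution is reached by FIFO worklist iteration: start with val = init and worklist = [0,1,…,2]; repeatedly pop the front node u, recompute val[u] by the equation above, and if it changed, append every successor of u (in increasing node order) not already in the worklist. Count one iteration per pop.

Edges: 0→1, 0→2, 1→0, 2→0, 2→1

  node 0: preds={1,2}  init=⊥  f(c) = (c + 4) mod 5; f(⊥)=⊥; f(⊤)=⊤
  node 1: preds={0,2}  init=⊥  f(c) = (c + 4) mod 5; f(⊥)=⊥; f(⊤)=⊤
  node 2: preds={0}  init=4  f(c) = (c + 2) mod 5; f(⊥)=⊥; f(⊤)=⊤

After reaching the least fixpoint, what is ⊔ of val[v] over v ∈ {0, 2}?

⊤

Worklist (6 pops):
  #1 pop 0: in=4 → 3 (was ⊥); enqueue []
  #2 pop 1: in=⊤ → ⊤ (was ⊥); enqueue [0]
  #3 pop 2: in=3 → ⊤ (was 4); enqueue [1]
  #4 pop 0: in=⊤ → ⊤ (was 3); enqueue [2]
  #5 pop 1: in=⊤ → ⊤ (no change)
  #6 pop 2: in=⊤ → ⊤ (no change)

Fixpoint:
  val[0] = ⊤
  val[1] = ⊤
  val[2] = ⊤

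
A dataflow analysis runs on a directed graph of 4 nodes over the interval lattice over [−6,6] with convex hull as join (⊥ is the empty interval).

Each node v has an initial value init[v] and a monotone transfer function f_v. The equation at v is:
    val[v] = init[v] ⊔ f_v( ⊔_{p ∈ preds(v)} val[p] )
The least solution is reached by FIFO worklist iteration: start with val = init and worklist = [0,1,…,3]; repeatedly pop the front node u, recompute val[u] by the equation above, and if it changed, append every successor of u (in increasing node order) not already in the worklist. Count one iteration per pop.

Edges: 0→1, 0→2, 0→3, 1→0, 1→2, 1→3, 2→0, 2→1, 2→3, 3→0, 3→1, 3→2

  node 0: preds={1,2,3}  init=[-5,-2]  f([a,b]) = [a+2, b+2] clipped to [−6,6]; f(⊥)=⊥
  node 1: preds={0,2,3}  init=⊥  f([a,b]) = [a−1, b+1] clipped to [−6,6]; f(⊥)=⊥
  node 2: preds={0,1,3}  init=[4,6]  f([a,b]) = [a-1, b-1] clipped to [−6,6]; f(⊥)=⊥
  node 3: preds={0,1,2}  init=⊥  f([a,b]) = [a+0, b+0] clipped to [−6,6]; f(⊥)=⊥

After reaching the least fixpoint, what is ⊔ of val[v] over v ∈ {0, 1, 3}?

Iteration log — 7 steps:
  step 1. node 0  ⊔preds=[4,6]  new=[-5,6]  old=[-5,-2]  +wl: 
  step 2. node 1  ⊔preds=[-5,6]  new=[-6,6]  old=⊥  +wl: 0
  step 3. node 2  ⊔preds=[-6,6]  new=[-6,6]  old=[4,6]  +wl: 1
  step 4. node 3  ⊔preds=[-6,6]  new=[-6,6]  old=⊥  +wl: 2
  step 5. node 0  ⊔preds=[-6,6]  new=[-5,6]  stable
  step 6. node 1  ⊔preds=[-6,6]  new=[-6,6]  stable
  step 7. node 2  ⊔preds=[-6,6]  new=[-6,6]  stable

Least fixpoint reached:
  node 0: [-5,6]
  node 1: [-6,6]
  node 2: [-6,6]
  node 3: [-6,6]

[-6,6]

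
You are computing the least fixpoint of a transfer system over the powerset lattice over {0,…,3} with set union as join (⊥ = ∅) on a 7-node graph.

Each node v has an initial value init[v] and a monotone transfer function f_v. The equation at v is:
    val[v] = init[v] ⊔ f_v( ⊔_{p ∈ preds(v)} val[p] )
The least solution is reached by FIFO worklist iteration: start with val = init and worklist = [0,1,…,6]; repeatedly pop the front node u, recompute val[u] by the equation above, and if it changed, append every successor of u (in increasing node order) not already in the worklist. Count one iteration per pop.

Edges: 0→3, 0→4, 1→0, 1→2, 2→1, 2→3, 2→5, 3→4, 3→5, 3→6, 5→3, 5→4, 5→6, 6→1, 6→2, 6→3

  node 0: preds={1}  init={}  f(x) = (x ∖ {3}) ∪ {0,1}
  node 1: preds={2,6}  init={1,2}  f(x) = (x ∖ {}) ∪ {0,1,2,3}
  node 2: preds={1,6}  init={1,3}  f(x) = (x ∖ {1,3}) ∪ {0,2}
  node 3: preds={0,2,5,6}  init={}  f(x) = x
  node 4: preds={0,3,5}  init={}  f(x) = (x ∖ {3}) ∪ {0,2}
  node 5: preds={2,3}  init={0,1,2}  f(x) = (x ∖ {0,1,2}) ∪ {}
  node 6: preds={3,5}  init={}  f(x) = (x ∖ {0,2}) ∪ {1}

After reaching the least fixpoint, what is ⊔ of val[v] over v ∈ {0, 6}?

{0,1,2,3}

Trace (12 dequeues):
  [1] u=0 | in {1,2} | out {0,1,2} | prev {} | push {}
  [2] u=1 | in {1,3} | out {0,1,2,3} | prev {1,2} | push {0}
  [3] u=2 | in {0,1,2,3} | out {0,1,2,3} | prev {1,3} | push {1}
  [4] u=3 | in {0,1,2,3} | out {0,1,2,3} | prev {} | push {}
  [5] u=4 | in {0,1,2,3} | out {0,1,2} | prev {} | push {}
  [6] u=5 | in {0,1,2,3} | out {0,1,2,3} | prev {0,1,2} | push {3,4}
  [7] u=6 | in {0,1,2,3} | out {1,3} | prev {} | push {2}
  [8] u=0 | in {0,1,2,3} | out {0,1,2} | ==
  [9] u=1 | in {0,1,2,3} | out {0,1,2,3} | ==
  [10] u=3 | in {0,1,2,3} | out {0,1,2,3} | ==
  [11] u=4 | in {0,1,2,3} | out {0,1,2} | ==
  [12] u=2 | in {0,1,2,3} | out {0,1,2,3} | ==

Converged values:
  [0] {0,1,2}
  [1] {0,1,2,3}
  [2] {0,1,2,3}
  [3] {0,1,2,3}
  [4] {0,1,2}
  [5] {0,1,2,3}
  [6] {1,3}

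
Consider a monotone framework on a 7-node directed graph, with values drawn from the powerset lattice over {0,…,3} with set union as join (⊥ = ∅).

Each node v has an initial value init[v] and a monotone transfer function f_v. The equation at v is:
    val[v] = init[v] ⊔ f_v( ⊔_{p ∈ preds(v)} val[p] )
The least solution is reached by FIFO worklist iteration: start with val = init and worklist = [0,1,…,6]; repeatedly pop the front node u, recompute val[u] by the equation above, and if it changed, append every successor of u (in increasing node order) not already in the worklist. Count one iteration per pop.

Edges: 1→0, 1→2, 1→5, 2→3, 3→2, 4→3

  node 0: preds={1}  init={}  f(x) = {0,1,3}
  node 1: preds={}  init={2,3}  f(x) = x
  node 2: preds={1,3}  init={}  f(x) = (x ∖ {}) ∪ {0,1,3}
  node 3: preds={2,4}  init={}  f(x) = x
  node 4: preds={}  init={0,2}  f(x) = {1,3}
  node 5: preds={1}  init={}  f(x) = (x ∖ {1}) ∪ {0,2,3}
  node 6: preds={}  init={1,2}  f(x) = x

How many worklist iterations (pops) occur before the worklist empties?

9

Worklist (9 pops):
  #1 pop 0: in={2,3} → {0,1,3} (was {}); enqueue []
  #2 pop 1: in={} → {2,3} (no change)
  #3 pop 2: in={2,3} → {0,1,2,3} (was {}); enqueue []
  #4 pop 3: in={0,1,2,3} → {0,1,2,3} (was {}); enqueue [2]
  #5 pop 4: in={} → {0,1,2,3} (was {0,2}); enqueue [3]
  #6 pop 5: in={2,3} → {0,2,3} (was {}); enqueue []
  #7 pop 6: in={} → {1,2} (no change)
  #8 pop 2: in={0,1,2,3} → {0,1,2,3} (no change)
  #9 pop 3: in={0,1,2,3} → {0,1,2,3} (no change)

Fixpoint:
  val[0] = {0,1,3}
  val[1] = {2,3}
  val[2] = {0,1,2,3}
  val[3] = {0,1,2,3}
  val[4] = {0,1,2,3}
  val[5] = {0,2,3}
  val[6] = {1,2}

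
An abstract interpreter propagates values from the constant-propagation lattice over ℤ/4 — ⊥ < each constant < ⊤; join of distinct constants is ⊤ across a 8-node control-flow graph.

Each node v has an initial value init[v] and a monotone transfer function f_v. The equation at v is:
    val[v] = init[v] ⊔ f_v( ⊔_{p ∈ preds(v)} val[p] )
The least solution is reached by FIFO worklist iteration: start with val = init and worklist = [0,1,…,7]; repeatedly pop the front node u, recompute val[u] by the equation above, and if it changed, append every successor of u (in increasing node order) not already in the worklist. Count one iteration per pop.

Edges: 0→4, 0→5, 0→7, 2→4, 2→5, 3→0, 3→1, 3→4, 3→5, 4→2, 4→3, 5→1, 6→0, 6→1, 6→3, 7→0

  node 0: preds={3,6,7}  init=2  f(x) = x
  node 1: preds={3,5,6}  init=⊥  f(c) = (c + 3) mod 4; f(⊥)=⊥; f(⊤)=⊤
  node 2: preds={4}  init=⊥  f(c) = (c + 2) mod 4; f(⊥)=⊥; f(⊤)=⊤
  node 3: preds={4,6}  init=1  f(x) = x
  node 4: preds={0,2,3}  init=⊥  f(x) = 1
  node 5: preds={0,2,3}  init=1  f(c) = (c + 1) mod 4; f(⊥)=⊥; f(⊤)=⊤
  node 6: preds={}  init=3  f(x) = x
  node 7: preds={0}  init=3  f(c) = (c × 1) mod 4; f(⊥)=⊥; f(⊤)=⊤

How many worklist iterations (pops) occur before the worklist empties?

14

Worklist (14 pops):
  #1 pop 0: in=⊤ → ⊤ (was 2); enqueue []
  #2 pop 1: in=⊤ → ⊤ (was ⊥); enqueue []
  #3 pop 2: in=⊥ → ⊥ (no change)
  #4 pop 3: in=3 → ⊤ (was 1); enqueue [0,1]
  #5 pop 4: in=⊤ → 1 (was ⊥); enqueue [2,3]
  #6 pop 5: in=⊤ → ⊤ (was 1); enqueue []
  #7 pop 6: in=⊥ → 3 (no change)
  #8 pop 7: in=⊤ → ⊤ (was 3); enqueue []
  #9 pop 0: in=⊤ → ⊤ (no change)
  #10 pop 1: in=⊤ → ⊤ (no change)
  #11 pop 2: in=1 → 3 (was ⊥); enqueue [4,5]
  #12 pop 3: in=⊤ → ⊤ (no change)
  #13 pop 4: in=⊤ → 1 (no change)
  #14 pop 5: in=⊤ → ⊤ (no change)

Fixpoint:
  val[0] = ⊤
  val[1] = ⊤
  val[2] = 3
  val[3] = ⊤
  val[4] = 1
  val[5] = ⊤
  val[6] = 3
  val[7] = ⊤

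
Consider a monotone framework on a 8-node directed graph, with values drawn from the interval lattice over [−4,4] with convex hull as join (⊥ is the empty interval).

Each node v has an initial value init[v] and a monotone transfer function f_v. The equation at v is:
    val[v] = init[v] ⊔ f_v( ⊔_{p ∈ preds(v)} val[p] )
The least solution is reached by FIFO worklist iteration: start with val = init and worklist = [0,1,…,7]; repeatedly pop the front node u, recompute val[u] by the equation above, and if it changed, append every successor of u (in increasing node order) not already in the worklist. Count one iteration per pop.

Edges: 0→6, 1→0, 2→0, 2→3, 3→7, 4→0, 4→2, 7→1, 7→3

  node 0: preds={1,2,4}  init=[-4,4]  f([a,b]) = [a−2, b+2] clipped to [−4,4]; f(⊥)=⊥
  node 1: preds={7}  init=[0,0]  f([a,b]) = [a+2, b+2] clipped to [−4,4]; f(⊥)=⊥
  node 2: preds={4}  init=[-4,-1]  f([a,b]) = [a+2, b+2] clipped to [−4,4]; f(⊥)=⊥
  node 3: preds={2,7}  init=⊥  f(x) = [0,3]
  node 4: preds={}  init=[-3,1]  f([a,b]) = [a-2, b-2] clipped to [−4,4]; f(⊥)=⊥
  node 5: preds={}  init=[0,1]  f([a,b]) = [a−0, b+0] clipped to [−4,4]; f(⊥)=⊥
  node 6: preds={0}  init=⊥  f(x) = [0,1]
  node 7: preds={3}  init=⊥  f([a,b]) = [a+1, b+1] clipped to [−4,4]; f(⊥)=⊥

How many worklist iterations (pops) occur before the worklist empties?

12

Iteration log — 12 steps:
  step 1. node 0  ⊔preds=[-4,1]  new=[-4,4]  stable
  step 2. node 1  ⊔preds=⊥  new=[0,0]  stable
  step 3. node 2  ⊔preds=[-3,1]  new=[-4,3]  old=[-4,-1]  +wl: 0
  step 4. node 3  ⊔preds=[-4,3]  new=[0,3]  old=⊥  +wl: 
  step 5. node 4  ⊔preds=⊥  new=[-3,1]  stable
  step 6. node 5  ⊔preds=⊥  new=[0,1]  stable
  step 7. node 6  ⊔preds=[-4,4]  new=[0,1]  old=⊥  +wl: 
  step 8. node 7  ⊔preds=[0,3]  new=[1,4]  old=⊥  +wl: 1,3
  step 9. node 0  ⊔preds=[-4,3]  new=[-4,4]  stable
  step 10. node 1  ⊔preds=[1,4]  new=[0,4]  old=[0,0]  +wl: 0
  step 11. node 3  ⊔preds=[-4,4]  new=[0,3]  stable
  step 12. node 0  ⊔preds=[-4,4]  new=[-4,4]  stable

Least fixpoint reached:
  node 0: [-4,4]
  node 1: [0,4]
  node 2: [-4,3]
  node 3: [0,3]
  node 4: [-3,1]
  node 5: [0,1]
  node 6: [0,1]
  node 7: [1,4]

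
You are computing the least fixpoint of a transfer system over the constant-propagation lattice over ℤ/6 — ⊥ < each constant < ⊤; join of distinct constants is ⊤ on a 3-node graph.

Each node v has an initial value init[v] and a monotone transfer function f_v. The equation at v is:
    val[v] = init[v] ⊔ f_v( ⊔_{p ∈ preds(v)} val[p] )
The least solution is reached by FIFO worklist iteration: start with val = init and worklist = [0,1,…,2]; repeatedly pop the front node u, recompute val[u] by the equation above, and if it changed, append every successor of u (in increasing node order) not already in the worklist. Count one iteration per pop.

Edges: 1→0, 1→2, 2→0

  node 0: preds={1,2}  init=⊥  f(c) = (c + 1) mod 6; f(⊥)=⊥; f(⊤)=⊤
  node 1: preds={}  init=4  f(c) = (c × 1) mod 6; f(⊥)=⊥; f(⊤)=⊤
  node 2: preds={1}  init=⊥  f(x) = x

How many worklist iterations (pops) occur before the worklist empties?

Iteration log — 4 steps:
  step 1. node 0  ⊔preds=4  new=5  old=⊥  +wl: 
  step 2. node 1  ⊔preds=⊥  new=4  stable
  step 3. node 2  ⊔preds=4  new=4  old=⊥  +wl: 0
  step 4. node 0  ⊔preds=4  new=5  stable

Least fixpoint reached:
  node 0: 5
  node 1: 4
  node 2: 4

4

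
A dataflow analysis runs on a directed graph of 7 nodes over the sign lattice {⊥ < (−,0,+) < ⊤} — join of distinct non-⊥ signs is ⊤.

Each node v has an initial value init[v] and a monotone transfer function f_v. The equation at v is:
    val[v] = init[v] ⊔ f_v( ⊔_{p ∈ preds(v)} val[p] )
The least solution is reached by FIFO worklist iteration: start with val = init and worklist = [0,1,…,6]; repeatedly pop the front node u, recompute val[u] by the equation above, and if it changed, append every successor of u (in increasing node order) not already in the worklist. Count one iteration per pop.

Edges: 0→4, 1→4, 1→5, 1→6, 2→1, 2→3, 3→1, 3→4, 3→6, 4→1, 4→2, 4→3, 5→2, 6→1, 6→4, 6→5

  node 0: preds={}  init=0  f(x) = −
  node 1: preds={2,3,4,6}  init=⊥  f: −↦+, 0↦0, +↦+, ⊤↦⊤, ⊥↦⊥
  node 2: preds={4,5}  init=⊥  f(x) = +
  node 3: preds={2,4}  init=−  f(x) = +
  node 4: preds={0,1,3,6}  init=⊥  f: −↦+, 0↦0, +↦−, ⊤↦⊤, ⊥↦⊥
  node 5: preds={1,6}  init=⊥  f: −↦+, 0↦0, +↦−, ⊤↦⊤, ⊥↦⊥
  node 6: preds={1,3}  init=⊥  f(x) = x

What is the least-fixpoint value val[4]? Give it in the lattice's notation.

⊤

Iteration log — 14 steps:
  step 1. node 0  ⊔preds=⊥  new=⊤  old=0  +wl: 
  step 2. node 1  ⊔preds=−  new=+  old=⊥  +wl: 
  step 3. node 2  ⊔preds=⊥  new=+  old=⊥  +wl: 1
  step 4. node 3  ⊔preds=+  new=⊤  old=−  +wl: 
  step 5. node 4  ⊔preds=⊤  new=⊤  old=⊥  +wl: 2,3
  step 6. node 5  ⊔preds=+  new=−  old=⊥  +wl: 
  step 7. node 6  ⊔preds=⊤  new=⊤  old=⊥  +wl: 4,5
  step 8. node 1  ⊔preds=⊤  new=⊤  old=+  +wl: 6
  step 9. node 2  ⊔preds=⊤  new=+  stable
  step 10. node 3  ⊔preds=⊤  new=⊤  stable
  step 11. node 4  ⊔preds=⊤  new=⊤  stable
  step 12. node 5  ⊔preds=⊤  new=⊤  old=−  +wl: 2
  step 13. node 6  ⊔preds=⊤  new=⊤  stable
  step 14. node 2  ⊔preds=⊤  new=+  stable

Least fixpoint reached:
  node 0: ⊤
  node 1: ⊤
  node 2: +
  node 3: ⊤
  node 4: ⊤
  node 5: ⊤
  node 6: ⊤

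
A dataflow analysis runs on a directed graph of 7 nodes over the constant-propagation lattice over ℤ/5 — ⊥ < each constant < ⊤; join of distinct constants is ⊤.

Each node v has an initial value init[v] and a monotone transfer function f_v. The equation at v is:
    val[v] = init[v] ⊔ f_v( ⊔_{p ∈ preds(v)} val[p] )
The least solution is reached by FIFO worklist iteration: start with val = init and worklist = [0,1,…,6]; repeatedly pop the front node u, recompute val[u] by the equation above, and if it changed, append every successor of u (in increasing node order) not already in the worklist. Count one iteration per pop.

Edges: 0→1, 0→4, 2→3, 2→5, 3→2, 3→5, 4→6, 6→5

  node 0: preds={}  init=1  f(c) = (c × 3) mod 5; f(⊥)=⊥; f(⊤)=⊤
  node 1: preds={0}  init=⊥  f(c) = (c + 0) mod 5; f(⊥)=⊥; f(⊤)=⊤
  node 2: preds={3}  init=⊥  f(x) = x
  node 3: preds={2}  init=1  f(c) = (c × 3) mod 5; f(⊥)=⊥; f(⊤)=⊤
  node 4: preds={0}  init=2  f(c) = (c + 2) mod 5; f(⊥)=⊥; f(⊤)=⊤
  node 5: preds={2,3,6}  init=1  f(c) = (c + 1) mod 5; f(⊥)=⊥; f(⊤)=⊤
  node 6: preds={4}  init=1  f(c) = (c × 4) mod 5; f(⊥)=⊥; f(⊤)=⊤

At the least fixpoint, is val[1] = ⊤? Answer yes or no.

Trace (10 dequeues):
  [1] u=0 | in ⊥ | out 1 | ==
  [2] u=1 | in 1 | out 1 | prev ⊥ | push {}
  [3] u=2 | in 1 | out 1 | prev ⊥ | push {}
  [4] u=3 | in 1 | out ⊤ | prev 1 | push {2}
  [5] u=4 | in 1 | out ⊤ | prev 2 | push {}
  [6] u=5 | in ⊤ | out ⊤ | prev 1 | push {}
  [7] u=6 | in ⊤ | out ⊤ | prev 1 | push {5}
  [8] u=2 | in ⊤ | out ⊤ | prev 1 | push {3}
  [9] u=5 | in ⊤ | out ⊤ | ==
  [10] u=3 | in ⊤ | out ⊤ | ==

Converged values:
  [0] 1
  [1] 1
  [2] ⊤
  [3] ⊤
  [4] ⊤
  [5] ⊤
  [6] ⊤

no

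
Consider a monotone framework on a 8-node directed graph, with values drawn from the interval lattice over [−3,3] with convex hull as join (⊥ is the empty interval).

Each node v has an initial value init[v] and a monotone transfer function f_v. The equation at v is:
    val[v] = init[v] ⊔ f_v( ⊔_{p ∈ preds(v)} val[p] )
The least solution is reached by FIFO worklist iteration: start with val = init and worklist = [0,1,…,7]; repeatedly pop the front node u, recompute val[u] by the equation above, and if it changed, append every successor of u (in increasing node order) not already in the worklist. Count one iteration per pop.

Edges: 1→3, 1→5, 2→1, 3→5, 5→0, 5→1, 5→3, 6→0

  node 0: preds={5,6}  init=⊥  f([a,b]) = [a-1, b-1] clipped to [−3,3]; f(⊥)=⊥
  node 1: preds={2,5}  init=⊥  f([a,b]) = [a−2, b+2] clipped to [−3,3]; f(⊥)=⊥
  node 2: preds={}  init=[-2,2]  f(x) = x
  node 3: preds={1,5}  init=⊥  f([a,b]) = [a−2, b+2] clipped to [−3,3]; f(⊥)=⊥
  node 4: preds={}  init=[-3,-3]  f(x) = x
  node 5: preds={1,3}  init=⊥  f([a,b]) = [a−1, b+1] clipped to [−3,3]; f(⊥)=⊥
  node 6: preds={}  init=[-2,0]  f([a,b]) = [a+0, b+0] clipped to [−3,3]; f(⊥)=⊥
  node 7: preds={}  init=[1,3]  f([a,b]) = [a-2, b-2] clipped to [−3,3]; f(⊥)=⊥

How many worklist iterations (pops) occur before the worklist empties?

Iteration log — 11 steps:
  step 1. node 0  ⊔preds=[-2,0]  new=[-3,-1]  old=⊥  +wl: 
  step 2. node 1  ⊔preds=[-2,2]  new=[-3,3]  old=⊥  +wl: 
  step 3. node 2  ⊔preds=⊥  new=[-2,2]  stable
  step 4. node 3  ⊔preds=[-3,3]  new=[-3,3]  old=⊥  +wl: 
  step 5. node 4  ⊔preds=⊥  new=[-3,-3]  stable
  step 6. node 5  ⊔preds=[-3,3]  new=[-3,3]  old=⊥  +wl: 0,1,3
  step 7. node 6  ⊔preds=⊥  new=[-2,0]  stable
  step 8. node 7  ⊔preds=⊥  new=[1,3]  stable
  step 9. node 0  ⊔preds=[-3,3]  new=[-3,2]  old=[-3,-1]  +wl: 
  step 10. node 1  ⊔preds=[-3,3]  new=[-3,3]  stable
  step 11. node 3  ⊔preds=[-3,3]  new=[-3,3]  stable

Least fixpoint reached:
  node 0: [-3,2]
  node 1: [-3,3]
  node 2: [-2,2]
  node 3: [-3,3]
  node 4: [-3,-3]
  node 5: [-3,3]
  node 6: [-2,0]
  node 7: [1,3]

11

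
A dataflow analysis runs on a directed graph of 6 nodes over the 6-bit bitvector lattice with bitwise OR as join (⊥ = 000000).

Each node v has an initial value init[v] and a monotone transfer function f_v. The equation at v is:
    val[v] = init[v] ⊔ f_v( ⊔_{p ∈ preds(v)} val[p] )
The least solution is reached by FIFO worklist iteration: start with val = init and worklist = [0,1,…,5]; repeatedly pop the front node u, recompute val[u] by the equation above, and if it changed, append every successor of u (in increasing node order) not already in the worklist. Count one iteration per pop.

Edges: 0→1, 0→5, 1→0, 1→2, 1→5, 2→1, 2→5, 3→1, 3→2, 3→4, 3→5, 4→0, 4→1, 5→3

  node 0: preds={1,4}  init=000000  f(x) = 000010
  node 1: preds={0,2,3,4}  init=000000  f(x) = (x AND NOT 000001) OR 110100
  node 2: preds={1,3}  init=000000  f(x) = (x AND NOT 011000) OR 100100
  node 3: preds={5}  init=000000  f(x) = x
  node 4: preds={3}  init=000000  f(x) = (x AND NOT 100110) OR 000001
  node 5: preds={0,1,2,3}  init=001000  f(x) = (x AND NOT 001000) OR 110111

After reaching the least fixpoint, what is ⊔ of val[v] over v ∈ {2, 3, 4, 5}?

Iteration log — 18 steps:
  step 1. node 0  ⊔preds=000000  new=000010  old=000000  +wl: 
  step 2. node 1  ⊔preds=000010  new=110110  old=000000  +wl: 0
  step 3. node 2  ⊔preds=110110  new=100110  old=000000  +wl: 1
  step 4. node 3  ⊔preds=001000  new=001000  old=000000  +wl: 2
  step 5. node 4  ⊔preds=001000  new=001001  old=000000  +wl: 
  step 6. node 5  ⊔preds=111110  new=111111  old=001000  +wl: 3
  step 7. node 0  ⊔preds=111111  new=000010  stable
  step 8. node 1  ⊔preds=101111  new=111110  old=110110  +wl: 0,5
  step 9. node 2  ⊔preds=111110  new=100110  stable
  step 10. node 3  ⊔preds=111111  new=111111  old=001000  +wl: 1,2,4
  step 11. node 0  ⊔preds=111111  new=000010  stable
  step 12. node 5  ⊔preds=111111  new=111111  stable
  step 13. node 1  ⊔preds=111111  new=111110  stable
  step 14. node 2  ⊔preds=111111  new=100111  old=100110  +wl: 1,5
  step 15. node 4  ⊔preds=111111  new=011001  old=001001  +wl: 0
  step 16. node 1  ⊔preds=111111  new=111110  stable
  step 17. node 5  ⊔preds=111111  new=111111  stable
  step 18. node 0  ⊔preds=111111  new=000010  stable

Least fixpoint reached:
  node 0: 000010
  node 1: 111110
  node 2: 100111
  node 3: 111111
  node 4: 011001
  node 5: 111111

111111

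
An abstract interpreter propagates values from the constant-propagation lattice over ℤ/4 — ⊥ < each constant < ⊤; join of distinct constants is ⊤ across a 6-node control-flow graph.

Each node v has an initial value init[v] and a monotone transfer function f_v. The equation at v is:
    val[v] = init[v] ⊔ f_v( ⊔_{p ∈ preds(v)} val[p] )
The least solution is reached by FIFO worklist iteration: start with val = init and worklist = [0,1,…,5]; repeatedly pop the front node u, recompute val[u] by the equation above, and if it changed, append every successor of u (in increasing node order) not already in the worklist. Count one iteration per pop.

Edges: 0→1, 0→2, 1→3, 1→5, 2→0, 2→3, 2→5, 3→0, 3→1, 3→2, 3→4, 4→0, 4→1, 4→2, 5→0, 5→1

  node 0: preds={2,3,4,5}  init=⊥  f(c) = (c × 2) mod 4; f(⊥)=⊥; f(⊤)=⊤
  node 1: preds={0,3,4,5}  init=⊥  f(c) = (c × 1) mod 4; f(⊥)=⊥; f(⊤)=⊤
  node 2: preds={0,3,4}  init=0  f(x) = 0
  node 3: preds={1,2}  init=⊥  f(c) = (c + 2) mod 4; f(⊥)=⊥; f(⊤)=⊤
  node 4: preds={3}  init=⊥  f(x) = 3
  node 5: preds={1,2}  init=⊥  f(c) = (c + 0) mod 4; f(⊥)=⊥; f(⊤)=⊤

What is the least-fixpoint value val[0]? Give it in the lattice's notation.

Iteration log — 15 steps:
  step 1. node 0  ⊔preds=0  new=0  old=⊥  +wl: 
  step 2. node 1  ⊔preds=0  new=0  old=⊥  +wl: 
  step 3. node 2  ⊔preds=0  new=0  stable
  step 4. node 3  ⊔preds=0  new=2  old=⊥  +wl: 0,1,2
  step 5. node 4  ⊔preds=2  new=3  old=⊥  +wl: 
  step 6. node 5  ⊔preds=0  new=0  old=⊥  +wl: 
  step 7. node 0  ⊔preds=⊤  new=⊤  old=0  +wl: 
  step 8. node 1  ⊔preds=⊤  new=⊤  old=0  +wl: 3,5
  step 9. node 2  ⊔preds=⊤  new=0  stable
  step 10. node 3  ⊔preds=⊤  new=⊤  old=2  +wl: 0,1,2,4
  step 11. node 5  ⊔preds=⊤  new=⊤  old=0  +wl: 
  step 12. node 0  ⊔preds=⊤  new=⊤  stable
  step 13. node 1  ⊔preds=⊤  new=⊤  stable
  step 14. node 2  ⊔preds=⊤  new=0  stable
  step 15. node 4  ⊔preds=⊤  new=3  stable

Least fixpoint reached:
  node 0: ⊤
  node 1: ⊤
  node 2: 0
  node 3: ⊤
  node 4: 3
  node 5: ⊤

⊤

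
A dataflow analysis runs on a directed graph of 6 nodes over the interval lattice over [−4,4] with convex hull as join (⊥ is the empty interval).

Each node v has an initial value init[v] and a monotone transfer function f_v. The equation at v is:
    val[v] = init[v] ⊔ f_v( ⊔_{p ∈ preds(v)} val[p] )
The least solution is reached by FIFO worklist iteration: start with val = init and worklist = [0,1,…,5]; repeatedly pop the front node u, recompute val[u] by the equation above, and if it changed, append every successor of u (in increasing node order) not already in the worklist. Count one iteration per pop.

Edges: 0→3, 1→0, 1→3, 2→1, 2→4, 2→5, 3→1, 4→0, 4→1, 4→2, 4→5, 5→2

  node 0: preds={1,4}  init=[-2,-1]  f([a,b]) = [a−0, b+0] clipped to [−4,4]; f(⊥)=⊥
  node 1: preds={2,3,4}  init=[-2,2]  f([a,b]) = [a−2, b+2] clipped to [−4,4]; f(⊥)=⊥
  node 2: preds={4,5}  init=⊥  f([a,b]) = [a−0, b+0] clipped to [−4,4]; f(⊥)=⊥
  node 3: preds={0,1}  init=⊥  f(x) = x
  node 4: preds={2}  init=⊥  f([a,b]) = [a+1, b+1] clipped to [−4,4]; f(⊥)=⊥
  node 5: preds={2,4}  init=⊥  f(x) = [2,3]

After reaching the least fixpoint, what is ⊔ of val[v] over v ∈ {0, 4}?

Trace (19 dequeues):
  [1] u=0 | in [-2,2] | out [-2,2] | prev [-2,-1] | push {}
  [2] u=1 | in ⊥ | out [-2,2] | ==
  [3] u=2 | in ⊥ | out ⊥ | ==
  [4] u=3 | in [-2,2] | out [-2,2] | prev ⊥ | push {1}
  [5] u=4 | in ⊥ | out ⊥ | ==
  [6] u=5 | in ⊥ | out [2,3] | prev ⊥ | push {2}
  [7] u=1 | in [-2,2] | out [-4,4] | prev [-2,2] | push {0,3}
  [8] u=2 | in [2,3] | out [2,3] | prev ⊥ | push {1,4,5}
  [9] u=0 | in [-4,4] | out [-4,4] | prev [-2,2] | push {}
  [10] u=3 | in [-4,4] | out [-4,4] | prev [-2,2] | push {}
  [11] u=1 | in [-4,4] | out [-4,4] | ==
  [12] u=4 | in [2,3] | out [3,4] | prev ⊥ | push {0,1,2}
  [13] u=5 | in [2,4] | out [2,3] | ==
  [14] u=0 | in [-4,4] | out [-4,4] | ==
  [15] u=1 | in [-4,4] | out [-4,4] | ==
  [16] u=2 | in [2,4] | out [2,4] | prev [2,3] | push {1,4,5}
  [17] u=1 | in [-4,4] | out [-4,4] | ==
  [18] u=4 | in [2,4] | out [3,4] | ==
  [19] u=5 | in [2,4] | out [2,3] | ==

Converged values:
  [0] [-4,4]
  [1] [-4,4]
  [2] [2,4]
  [3] [-4,4]
  [4] [3,4]
  [5] [2,3]

[-4,4]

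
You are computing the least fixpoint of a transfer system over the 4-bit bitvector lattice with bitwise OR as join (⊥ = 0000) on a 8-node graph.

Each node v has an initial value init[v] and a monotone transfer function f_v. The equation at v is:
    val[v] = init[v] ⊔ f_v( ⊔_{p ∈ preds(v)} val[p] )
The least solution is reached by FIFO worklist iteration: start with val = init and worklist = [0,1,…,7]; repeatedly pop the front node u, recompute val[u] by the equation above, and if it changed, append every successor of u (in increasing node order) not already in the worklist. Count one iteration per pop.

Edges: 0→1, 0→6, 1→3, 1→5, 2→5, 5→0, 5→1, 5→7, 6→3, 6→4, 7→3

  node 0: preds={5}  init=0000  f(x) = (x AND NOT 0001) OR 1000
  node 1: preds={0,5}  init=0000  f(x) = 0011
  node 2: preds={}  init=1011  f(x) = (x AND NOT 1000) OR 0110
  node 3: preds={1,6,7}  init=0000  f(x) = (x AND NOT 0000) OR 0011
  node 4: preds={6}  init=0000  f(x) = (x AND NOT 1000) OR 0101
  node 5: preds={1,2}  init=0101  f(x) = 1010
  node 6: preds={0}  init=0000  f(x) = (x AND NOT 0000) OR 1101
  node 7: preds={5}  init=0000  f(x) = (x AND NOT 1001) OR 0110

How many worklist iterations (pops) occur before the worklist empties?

15

Worklist (15 pops):
  #1 pop 0: in=0101 → 1100 (was 0000); enqueue []
  #2 pop 1: in=1101 → 0011 (was 0000); enqueue []
  #3 pop 2: in=0000 → 1111 (was 1011); enqueue []
  #4 pop 3: in=0011 → 0011 (was 0000); enqueue []
  #5 pop 4: in=0000 → 0101 (was 0000); enqueue []
  #6 pop 5: in=1111 → 1111 (was 0101); enqueue [0,1]
  #7 pop 6: in=1100 → 1101 (was 0000); enqueue [3,4]
  #8 pop 7: in=1111 → 0110 (was 0000); enqueue []
  #9 pop 0: in=1111 → 1110 (was 1100); enqueue [6]
  #10 pop 1: in=1111 → 0011 (no change)
  #11 pop 3: in=1111 → 1111 (was 0011); enqueue []
  #12 pop 4: in=1101 → 0101 (no change)
  #13 pop 6: in=1110 → 1111 (was 1101); enqueue [3,4]
  #14 pop 3: in=1111 → 1111 (no change)
  #15 pop 4: in=1111 → 0111 (was 0101); enqueue []

Fixpoint:
  val[0] = 1110
  val[1] = 0011
  val[2] = 1111
  val[3] = 1111
  val[4] = 0111
  val[5] = 1111
  val[6] = 1111
  val[7] = 0110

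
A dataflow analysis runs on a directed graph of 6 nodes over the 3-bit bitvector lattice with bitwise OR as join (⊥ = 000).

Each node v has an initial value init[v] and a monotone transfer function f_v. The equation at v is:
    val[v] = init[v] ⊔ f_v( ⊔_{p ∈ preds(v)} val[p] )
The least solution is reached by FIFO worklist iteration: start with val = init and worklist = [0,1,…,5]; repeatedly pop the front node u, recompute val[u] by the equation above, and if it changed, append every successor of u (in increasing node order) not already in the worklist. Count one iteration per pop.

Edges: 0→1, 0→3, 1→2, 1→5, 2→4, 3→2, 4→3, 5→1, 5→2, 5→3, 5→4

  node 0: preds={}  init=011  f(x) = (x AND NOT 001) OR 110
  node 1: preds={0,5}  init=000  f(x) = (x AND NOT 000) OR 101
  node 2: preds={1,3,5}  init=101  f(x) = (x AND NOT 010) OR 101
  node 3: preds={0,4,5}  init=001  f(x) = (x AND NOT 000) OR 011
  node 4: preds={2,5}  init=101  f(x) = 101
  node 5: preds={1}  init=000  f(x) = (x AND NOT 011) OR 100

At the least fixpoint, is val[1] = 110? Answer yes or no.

Iteration log — 10 steps:
  step 1. node 0  ⊔preds=000  new=111  old=011  +wl: 
  step 2. node 1  ⊔preds=111  new=111  old=000  +wl: 
  step 3. node 2  ⊔preds=111  new=101  stable
  step 4. node 3  ⊔preds=111  new=111  old=001  +wl: 2
  step 5. node 4  ⊔preds=101  new=101  stable
  step 6. node 5  ⊔preds=111  new=100  old=000  +wl: 1,3,4
  step 7. node 2  ⊔preds=111  new=101  stable
  step 8. node 1  ⊔preds=111  new=111  stable
  step 9. node 3  ⊔preds=111  new=111  stable
  step 10. node 4  ⊔preds=101  new=101  stable

Least fixpoint reached:
  node 0: 111
  node 1: 111
  node 2: 101
  node 3: 111
  node 4: 101
  node 5: 100

no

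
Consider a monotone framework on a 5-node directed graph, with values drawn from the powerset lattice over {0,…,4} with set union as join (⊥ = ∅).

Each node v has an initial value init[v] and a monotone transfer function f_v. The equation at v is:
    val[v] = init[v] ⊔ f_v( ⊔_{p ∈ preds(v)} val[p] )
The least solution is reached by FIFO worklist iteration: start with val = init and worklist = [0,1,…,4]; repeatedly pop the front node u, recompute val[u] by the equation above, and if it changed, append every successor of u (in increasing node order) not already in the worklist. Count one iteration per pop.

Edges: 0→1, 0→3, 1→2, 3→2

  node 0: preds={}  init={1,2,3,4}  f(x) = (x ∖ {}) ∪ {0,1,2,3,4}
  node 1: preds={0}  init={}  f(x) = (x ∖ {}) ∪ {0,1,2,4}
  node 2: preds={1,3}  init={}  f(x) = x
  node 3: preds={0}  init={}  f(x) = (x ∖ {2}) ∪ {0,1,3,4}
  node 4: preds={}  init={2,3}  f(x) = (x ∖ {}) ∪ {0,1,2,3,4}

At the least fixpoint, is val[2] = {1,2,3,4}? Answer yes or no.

Trace (6 dequeues):
  [1] u=0 | in {} | out {0,1,2,3,4} | prev {1,2,3,4} | push {}
  [2] u=1 | in {0,1,2,3,4} | out {0,1,2,3,4} | prev {} | push {}
  [3] u=2 | in {0,1,2,3,4} | out {0,1,2,3,4} | prev {} | push {}
  [4] u=3 | in {0,1,2,3,4} | out {0,1,3,4} | prev {} | push {2}
  [5] u=4 | in {} | out {0,1,2,3,4} | prev {2,3} | push {}
  [6] u=2 | in {0,1,2,3,4} | out {0,1,2,3,4} | ==

Converged values:
  [0] {0,1,2,3,4}
  [1] {0,1,2,3,4}
  [2] {0,1,2,3,4}
  [3] {0,1,3,4}
  [4] {0,1,2,3,4}

no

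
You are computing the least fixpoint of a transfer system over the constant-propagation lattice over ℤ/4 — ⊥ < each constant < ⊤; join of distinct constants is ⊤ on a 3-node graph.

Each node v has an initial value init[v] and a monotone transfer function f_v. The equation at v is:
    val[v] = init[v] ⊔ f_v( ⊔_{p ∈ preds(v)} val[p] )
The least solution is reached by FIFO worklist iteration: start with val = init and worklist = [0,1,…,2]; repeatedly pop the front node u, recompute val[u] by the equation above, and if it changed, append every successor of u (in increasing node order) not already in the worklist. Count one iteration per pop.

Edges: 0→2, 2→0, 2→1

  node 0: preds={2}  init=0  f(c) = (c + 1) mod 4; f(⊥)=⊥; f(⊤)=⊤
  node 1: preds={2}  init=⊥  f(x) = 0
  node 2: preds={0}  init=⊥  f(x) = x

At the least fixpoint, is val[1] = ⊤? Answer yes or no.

no

Trace (8 dequeues):
  [1] u=0 | in ⊥ | out 0 | ==
  [2] u=1 | in ⊥ | out 0 | prev ⊥ | push {}
  [3] u=2 | in 0 | out 0 | prev ⊥ | push {0,1}
  [4] u=0 | in 0 | out ⊤ | prev 0 | push {2}
  [5] u=1 | in 0 | out 0 | ==
  [6] u=2 | in ⊤ | out ⊤ | prev 0 | push {0,1}
  [7] u=0 | in ⊤ | out ⊤ | ==
  [8] u=1 | in ⊤ | out 0 | ==

Converged values:
  [0] ⊤
  [1] 0
  [2] ⊤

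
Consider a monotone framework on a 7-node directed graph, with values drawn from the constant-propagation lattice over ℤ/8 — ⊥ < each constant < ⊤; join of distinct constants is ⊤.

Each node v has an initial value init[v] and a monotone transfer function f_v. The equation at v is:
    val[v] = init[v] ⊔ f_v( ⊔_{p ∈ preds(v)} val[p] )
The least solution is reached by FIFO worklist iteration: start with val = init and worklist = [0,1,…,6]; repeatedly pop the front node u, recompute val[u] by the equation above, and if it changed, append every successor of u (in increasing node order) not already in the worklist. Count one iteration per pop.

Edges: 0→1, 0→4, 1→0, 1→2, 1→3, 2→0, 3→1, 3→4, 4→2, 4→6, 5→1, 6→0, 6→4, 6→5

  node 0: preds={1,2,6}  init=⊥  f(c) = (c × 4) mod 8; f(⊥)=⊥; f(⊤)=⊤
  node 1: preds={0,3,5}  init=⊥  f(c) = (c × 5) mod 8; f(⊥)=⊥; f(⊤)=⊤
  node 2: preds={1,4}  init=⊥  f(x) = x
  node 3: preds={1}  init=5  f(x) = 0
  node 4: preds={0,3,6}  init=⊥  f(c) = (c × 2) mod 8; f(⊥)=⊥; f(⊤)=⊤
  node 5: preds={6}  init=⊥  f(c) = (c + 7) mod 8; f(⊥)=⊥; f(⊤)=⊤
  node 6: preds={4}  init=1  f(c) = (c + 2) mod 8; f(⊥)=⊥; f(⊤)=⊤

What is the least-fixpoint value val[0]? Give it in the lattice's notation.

Iteration log — 13 steps:
  step 1. node 0  ⊔preds=1  new=4  old=⊥  +wl: 
  step 2. node 1  ⊔preds=⊤  new=⊤  old=⊥  +wl: 0
  step 3. node 2  ⊔preds=⊤  new=⊤  old=⊥  +wl: 
  step 4. node 3  ⊔preds=⊤  new=⊤  old=5  +wl: 1
  step 5. node 4  ⊔preds=⊤  new=⊤  old=⊥  +wl: 2
  step 6. node 5  ⊔preds=1  new=0  old=⊥  +wl: 
  step 7. node 6  ⊔preds=⊤  new=⊤  old=1  +wl: 4,5
  step 8. node 0  ⊔preds=⊤  new=⊤  old=4  +wl: 
  step 9. node 1  ⊔preds=⊤  new=⊤  stable
  step 10. node 2  ⊔preds=⊤  new=⊤  stable
  step 11. node 4  ⊔preds=⊤  new=⊤  stable
  step 12. node 5  ⊔preds=⊤  new=⊤  old=0  +wl: 1
  step 13. node 1  ⊔preds=⊤  new=⊤  stable

Least fixpoint reached:
  node 0: ⊤
  node 1: ⊤
  node 2: ⊤
  node 3: ⊤
  node 4: ⊤
  node 5: ⊤
  node 6: ⊤

⊤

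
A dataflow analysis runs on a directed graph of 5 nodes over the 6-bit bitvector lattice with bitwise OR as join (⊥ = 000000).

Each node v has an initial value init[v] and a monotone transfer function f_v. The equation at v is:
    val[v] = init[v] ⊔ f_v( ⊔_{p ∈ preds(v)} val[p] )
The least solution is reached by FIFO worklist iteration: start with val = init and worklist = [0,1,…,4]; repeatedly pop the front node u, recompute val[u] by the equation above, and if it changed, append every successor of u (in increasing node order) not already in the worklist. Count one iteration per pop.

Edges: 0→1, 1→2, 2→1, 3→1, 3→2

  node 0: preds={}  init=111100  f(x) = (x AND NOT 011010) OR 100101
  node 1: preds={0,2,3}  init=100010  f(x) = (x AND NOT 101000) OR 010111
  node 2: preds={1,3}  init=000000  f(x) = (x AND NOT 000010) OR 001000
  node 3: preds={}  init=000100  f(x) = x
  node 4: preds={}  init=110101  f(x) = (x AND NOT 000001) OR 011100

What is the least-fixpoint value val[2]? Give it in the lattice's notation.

111101

Trace (6 dequeues):
  [1] u=0 | in 000000 | out 111101 | prev 111100 | push {}
  [2] u=1 | in 111101 | out 110111 | prev 100010 | push {}
  [3] u=2 | in 110111 | out 111101 | prev 000000 | push {1}
  [4] u=3 | in 000000 | out 000100 | ==
  [5] u=4 | in 000000 | out 111101 | prev 110101 | push {}
  [6] u=1 | in 111101 | out 110111 | ==

Converged values:
  [0] 111101
  [1] 110111
  [2] 111101
  [3] 000100
  [4] 111101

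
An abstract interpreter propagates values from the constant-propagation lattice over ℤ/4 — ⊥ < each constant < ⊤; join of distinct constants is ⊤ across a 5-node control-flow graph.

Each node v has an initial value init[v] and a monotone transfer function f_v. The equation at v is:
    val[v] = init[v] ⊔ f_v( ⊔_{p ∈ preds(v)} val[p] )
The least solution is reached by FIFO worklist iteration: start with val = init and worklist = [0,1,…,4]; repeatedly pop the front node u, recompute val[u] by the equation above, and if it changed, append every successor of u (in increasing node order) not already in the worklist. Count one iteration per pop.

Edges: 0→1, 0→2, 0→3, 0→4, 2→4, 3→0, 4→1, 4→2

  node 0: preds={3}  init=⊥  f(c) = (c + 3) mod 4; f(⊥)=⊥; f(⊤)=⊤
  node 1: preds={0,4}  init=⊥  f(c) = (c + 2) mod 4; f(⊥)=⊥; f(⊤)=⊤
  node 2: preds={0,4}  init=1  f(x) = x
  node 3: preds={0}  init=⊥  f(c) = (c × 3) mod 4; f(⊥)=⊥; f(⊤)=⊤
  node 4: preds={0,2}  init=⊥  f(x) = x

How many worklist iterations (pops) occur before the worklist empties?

Iteration log — 7 steps:
  step 1. node 0  ⊔preds=⊥  new=⊥  stable
  step 2. node 1  ⊔preds=⊥  new=⊥  stable
  step 3. node 2  ⊔preds=⊥  new=1  stable
  step 4. node 3  ⊔preds=⊥  new=⊥  stable
  step 5. node 4  ⊔preds=1  new=1  old=⊥  +wl: 1,2
  step 6. node 1  ⊔preds=1  new=3  old=⊥  +wl: 
  step 7. node 2  ⊔preds=1  new=1  stable

Least fixpoint reached:
  node 0: ⊥
  node 1: 3
  node 2: 1
  node 3: ⊥
  node 4: 1

7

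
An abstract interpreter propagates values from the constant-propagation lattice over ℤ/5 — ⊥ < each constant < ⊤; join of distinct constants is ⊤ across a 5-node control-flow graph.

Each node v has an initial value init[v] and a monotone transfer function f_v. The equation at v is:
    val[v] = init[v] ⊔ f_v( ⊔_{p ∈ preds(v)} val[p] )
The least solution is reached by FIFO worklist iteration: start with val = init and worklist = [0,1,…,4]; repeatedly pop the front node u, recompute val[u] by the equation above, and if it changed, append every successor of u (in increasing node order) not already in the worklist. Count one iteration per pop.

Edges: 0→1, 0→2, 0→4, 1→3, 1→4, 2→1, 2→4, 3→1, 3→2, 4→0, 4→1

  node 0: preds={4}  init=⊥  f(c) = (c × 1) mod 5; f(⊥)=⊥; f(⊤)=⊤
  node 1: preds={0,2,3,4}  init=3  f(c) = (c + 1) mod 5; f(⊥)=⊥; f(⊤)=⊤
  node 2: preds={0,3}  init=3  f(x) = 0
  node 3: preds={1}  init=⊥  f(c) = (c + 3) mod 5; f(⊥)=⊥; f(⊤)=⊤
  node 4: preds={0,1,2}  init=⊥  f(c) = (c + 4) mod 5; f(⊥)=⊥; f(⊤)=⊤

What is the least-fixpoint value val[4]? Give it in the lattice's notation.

⊤

Trace (11 dequeues):
  [1] u=0 | in ⊥ | out ⊥ | ==
  [2] u=1 | in 3 | out ⊤ | prev 3 | push {}
  [3] u=2 | in ⊥ | out ⊤ | prev 3 | push {1}
  [4] u=3 | in ⊤ | out ⊤ | prev ⊥ | push {2}
  [5] u=4 | in ⊤ | out ⊤ | prev ⊥ | push {0}
  [6] u=1 | in ⊤ | out ⊤ | ==
  [7] u=2 | in ⊤ | out ⊤ | ==
  [8] u=0 | in ⊤ | out ⊤ | prev ⊥ | push {1,2,4}
  [9] u=1 | in ⊤ | out ⊤ | ==
  [10] u=2 | in ⊤ | out ⊤ | ==
  [11] u=4 | in ⊤ | out ⊤ | ==

Converged values:
  [0] ⊤
  [1] ⊤
  [2] ⊤
  [3] ⊤
  [4] ⊤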